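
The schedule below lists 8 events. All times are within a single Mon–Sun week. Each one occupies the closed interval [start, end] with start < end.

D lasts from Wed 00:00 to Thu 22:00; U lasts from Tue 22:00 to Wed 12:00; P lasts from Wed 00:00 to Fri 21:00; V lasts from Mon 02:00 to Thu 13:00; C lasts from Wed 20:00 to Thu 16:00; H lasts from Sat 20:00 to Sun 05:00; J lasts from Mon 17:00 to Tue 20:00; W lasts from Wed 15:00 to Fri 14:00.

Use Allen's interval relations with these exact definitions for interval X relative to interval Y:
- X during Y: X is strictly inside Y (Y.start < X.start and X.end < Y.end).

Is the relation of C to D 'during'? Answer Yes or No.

C = [Wed 20:00, Thu 16:00], D = [Wed 00:00, Thu 22:00].
Actual relation of C to D: during.
Asked whether 'during' holds → Yes.

Yes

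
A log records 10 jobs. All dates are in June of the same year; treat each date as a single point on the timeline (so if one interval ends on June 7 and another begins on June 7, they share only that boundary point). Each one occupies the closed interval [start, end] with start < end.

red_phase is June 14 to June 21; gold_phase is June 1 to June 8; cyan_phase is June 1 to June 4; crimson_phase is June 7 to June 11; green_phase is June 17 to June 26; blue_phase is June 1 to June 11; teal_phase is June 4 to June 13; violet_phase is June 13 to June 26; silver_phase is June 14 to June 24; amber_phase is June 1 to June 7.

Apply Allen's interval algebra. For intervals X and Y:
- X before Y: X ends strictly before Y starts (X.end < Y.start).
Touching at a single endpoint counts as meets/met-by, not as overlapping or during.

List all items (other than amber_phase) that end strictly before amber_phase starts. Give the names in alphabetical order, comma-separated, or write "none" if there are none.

Target amber_phase = [June 1, June 7].
blue_phase [June 1, June 11] → started-by → no.
crimson_phase [June 7, June 11] → met-by → no.
cyan_phase [June 1, June 4] → starts → no.
gold_phase [June 1, June 8] → started-by → no.
green_phase [June 17, June 26] → after → no.
red_phase [June 14, June 21] → after → no.
silver_phase [June 14, June 24] → after → no.
teal_phase [June 4, June 13] → overlapped-by → no.
violet_phase [June 13, June 26] → after → no.
Result: none.

none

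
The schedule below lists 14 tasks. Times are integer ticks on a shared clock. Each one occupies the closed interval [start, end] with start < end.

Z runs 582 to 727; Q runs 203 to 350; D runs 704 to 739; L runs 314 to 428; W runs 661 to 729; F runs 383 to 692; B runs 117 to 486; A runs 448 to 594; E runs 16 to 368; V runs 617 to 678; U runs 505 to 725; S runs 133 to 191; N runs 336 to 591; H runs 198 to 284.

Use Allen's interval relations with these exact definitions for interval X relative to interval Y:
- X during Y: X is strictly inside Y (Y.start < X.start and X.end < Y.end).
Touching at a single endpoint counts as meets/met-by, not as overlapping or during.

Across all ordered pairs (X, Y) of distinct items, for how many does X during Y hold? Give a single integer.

11

Checking all 182 ordered pairs for relation 'during'; matching pairs in alphabetical order:
(A, F): A during F ✓
(H, B): H during B ✓
(H, E): H during E ✓
(L, B): L during B ✓
(Q, B): Q during B ✓
(Q, E): Q during E ✓
(S, B): S during B ✓
(S, E): S during E ✓
(V, F): V during F ✓
(V, U): V during U ✓
(V, Z): V during Z ✓
Count: 11.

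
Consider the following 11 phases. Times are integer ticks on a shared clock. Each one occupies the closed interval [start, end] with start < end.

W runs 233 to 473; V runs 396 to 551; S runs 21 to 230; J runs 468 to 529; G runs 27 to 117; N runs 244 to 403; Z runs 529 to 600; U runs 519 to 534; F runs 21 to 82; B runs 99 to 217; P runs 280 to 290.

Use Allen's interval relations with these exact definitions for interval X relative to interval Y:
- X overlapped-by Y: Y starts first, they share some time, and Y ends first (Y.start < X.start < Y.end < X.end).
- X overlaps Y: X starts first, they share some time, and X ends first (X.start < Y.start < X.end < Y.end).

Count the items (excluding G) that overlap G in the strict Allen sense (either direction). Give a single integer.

2

Target G = [27, 117].
B [99, 217] → overlapped-by → counts.
F [21, 82] → overlaps → counts.
J [468, 529] → after → no.
N [244, 403] → after → no.
P [280, 290] → after → no.
S [21, 230] → contains → no.
U [519, 534] → after → no.
V [396, 551] → after → no.
W [233, 473] → after → no.
Z [529, 600] → after → no.
Total: 2.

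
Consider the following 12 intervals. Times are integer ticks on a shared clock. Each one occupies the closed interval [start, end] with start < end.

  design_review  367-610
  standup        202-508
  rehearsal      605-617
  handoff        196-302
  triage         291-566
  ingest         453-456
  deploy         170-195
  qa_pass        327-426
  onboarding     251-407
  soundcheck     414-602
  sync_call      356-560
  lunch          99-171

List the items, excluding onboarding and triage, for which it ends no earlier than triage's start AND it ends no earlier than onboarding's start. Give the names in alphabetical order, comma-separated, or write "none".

design_review, handoff, ingest, qa_pass, rehearsal, soundcheck, standup, sync_call

Conditions: its end is no earlier than triage's start (X.end >= 291) AND its end is no earlier than onboarding's start (X.end >= 251).
deploy: end 195 >= 291? ✗; end 195 >= 251? ✗ → no.
design_review: end 610 >= 291? ✓; end 610 >= 251? ✓ → yes.
handoff: end 302 >= 291? ✓; end 302 >= 251? ✓ → yes.
ingest: end 456 >= 291? ✓; end 456 >= 251? ✓ → yes.
lunch: end 171 >= 291? ✗; end 171 >= 251? ✗ → no.
qa_pass: end 426 >= 291? ✓; end 426 >= 251? ✓ → yes.
rehearsal: end 617 >= 291? ✓; end 617 >= 251? ✓ → yes.
soundcheck: end 602 >= 291? ✓; end 602 >= 251? ✓ → yes.
standup: end 508 >= 291? ✓; end 508 >= 251? ✓ → yes.
sync_call: end 560 >= 291? ✓; end 560 >= 251? ✓ → yes.
Result: design_review, handoff, ingest, qa_pass, rehearsal, soundcheck, standup, sync_call.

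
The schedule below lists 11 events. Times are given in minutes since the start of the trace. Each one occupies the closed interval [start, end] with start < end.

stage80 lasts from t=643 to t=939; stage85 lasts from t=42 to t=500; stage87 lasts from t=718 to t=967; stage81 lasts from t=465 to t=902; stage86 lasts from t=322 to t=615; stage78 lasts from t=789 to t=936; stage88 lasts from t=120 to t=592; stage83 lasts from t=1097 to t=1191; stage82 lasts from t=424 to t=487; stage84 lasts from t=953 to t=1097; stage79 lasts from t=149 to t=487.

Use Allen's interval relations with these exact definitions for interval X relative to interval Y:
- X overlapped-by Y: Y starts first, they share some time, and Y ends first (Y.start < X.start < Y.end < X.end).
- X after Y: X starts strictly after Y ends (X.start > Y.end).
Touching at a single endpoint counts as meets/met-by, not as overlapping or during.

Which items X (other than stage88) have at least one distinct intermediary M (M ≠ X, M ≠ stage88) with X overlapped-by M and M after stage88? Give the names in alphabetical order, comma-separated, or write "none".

stage84, stage87

Target stage88 = [t=120, t=592].
Intermediaries M with M after stage88: stage78, stage80, stage83, stage84, stage87.
Via stage78 — items with X overlapped-by stage78: none.
Via stage80 — items with X overlapped-by stage80: stage87.
Via stage83 — items with X overlapped-by stage83: none.
Via stage84 — items with X overlapped-by stage84: none.
Via stage87 — items with X overlapped-by stage87: stage84.
Union: stage84, stage87.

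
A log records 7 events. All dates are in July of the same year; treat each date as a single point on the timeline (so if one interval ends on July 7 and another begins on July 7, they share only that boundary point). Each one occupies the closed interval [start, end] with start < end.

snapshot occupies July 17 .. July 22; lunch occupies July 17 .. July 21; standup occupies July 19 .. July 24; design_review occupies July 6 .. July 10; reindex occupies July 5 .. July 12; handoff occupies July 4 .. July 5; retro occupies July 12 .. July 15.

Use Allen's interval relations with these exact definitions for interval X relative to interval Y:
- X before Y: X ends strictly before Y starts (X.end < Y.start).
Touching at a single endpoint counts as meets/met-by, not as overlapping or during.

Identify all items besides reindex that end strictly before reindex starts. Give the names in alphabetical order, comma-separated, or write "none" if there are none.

Target reindex = [July 5, July 12].
design_review [July 6, July 10] → during → no.
handoff [July 4, July 5] → meets → no.
lunch [July 17, July 21] → after → no.
retro [July 12, July 15] → met-by → no.
snapshot [July 17, July 22] → after → no.
standup [July 19, July 24] → after → no.
Result: none.

none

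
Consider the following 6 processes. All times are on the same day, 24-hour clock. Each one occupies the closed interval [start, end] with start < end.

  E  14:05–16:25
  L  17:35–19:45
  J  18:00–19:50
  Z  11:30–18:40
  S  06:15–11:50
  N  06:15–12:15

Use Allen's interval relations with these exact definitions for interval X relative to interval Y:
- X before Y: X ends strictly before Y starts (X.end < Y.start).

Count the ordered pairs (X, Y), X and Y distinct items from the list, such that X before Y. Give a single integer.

Checking all 30 ordered pairs for relation 'before'; matching pairs in alphabetical order:
(E, J): E before J ✓
(E, L): E before L ✓
(N, E): N before E ✓
(N, J): N before J ✓
(N, L): N before L ✓
(S, E): S before E ✓
(S, J): S before J ✓
(S, L): S before L ✓
Count: 8.

8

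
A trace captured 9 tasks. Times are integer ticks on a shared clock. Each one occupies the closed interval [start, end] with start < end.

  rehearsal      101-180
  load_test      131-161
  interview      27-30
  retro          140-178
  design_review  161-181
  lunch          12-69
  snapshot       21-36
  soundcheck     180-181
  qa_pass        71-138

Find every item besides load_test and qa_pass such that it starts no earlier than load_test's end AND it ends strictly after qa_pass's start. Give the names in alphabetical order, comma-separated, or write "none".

Conditions: its start is no earlier than load_test's end (X.start >= 161) AND its end is strictly after qa_pass's start (X.end > 71).
design_review: start 161 >= 161? ✓; end 181 > 71? ✓ → yes.
interview: start 27 >= 161? ✗; end 30 > 71? ✗ → no.
lunch: start 12 >= 161? ✗; end 69 > 71? ✗ → no.
rehearsal: start 101 >= 161? ✗; end 180 > 71? ✓ → no.
retro: start 140 >= 161? ✗; end 178 > 71? ✓ → no.
snapshot: start 21 >= 161? ✗; end 36 > 71? ✗ → no.
soundcheck: start 180 >= 161? ✓; end 181 > 71? ✓ → yes.
Result: design_review, soundcheck.

design_review, soundcheck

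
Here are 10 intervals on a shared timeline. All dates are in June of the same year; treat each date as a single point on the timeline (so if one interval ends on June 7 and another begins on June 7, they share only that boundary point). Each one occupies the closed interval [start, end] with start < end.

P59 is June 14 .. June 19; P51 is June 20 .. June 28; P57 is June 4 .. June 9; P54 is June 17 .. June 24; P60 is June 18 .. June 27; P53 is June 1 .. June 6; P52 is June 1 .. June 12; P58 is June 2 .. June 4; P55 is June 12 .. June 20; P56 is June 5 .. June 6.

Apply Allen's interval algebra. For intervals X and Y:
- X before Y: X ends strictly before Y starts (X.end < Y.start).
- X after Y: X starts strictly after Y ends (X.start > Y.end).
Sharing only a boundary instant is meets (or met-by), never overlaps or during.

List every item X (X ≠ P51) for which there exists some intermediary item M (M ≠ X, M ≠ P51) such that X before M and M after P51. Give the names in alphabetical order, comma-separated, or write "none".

Target P51 = [June 20, June 28].
Intermediaries M with M after P51: none.
Union: none.

none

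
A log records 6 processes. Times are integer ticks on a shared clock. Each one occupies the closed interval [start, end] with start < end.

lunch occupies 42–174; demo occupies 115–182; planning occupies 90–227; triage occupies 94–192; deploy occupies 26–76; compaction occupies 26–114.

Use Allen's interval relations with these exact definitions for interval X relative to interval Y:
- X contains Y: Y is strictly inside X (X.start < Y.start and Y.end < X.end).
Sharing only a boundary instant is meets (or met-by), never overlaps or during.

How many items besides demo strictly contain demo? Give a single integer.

2

Target demo = [115, 182].
compaction [26, 114] → before → no.
deploy [26, 76] → before → no.
lunch [42, 174] → overlaps → no.
planning [90, 227] → contains → counts.
triage [94, 192] → contains → counts.
Total: 2.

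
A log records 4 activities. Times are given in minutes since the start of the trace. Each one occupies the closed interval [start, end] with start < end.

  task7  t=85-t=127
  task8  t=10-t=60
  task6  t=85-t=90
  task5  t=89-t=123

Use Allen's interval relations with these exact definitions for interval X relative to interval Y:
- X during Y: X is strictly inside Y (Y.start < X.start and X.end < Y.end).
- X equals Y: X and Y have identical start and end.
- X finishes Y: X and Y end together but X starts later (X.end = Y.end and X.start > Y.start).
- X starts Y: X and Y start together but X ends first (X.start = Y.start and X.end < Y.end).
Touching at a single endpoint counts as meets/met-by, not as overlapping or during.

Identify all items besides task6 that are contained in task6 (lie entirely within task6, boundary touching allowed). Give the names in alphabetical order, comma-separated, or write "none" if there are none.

none

Target task6 = [t=85, t=90].
task5 [t=89, t=123] → overlapped-by → no.
task7 [t=85, t=127] → started-by → no.
task8 [t=10, t=60] → before → no.
Result: none.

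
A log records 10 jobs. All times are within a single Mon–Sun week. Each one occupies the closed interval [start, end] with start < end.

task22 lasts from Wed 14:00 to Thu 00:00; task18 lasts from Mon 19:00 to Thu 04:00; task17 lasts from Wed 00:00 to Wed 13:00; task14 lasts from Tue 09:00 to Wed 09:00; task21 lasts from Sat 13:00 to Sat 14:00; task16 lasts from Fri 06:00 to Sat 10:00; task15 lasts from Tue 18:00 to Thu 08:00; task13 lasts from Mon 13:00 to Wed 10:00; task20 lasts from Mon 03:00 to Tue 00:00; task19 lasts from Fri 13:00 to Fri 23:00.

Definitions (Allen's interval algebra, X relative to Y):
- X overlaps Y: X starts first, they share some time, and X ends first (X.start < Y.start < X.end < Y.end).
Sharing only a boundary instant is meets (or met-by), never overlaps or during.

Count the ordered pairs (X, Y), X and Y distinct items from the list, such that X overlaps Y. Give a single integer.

Checking all 90 ordered pairs for relation 'overlaps'; matching pairs in alphabetical order:
(task13, task15): task13 overlaps task15 ✓
(task13, task17): task13 overlaps task17 ✓
(task13, task18): task13 overlaps task18 ✓
(task14, task15): task14 overlaps task15 ✓
(task14, task17): task14 overlaps task17 ✓
(task18, task15): task18 overlaps task15 ✓
(task20, task13): task20 overlaps task13 ✓
(task20, task18): task20 overlaps task18 ✓
Count: 8.

8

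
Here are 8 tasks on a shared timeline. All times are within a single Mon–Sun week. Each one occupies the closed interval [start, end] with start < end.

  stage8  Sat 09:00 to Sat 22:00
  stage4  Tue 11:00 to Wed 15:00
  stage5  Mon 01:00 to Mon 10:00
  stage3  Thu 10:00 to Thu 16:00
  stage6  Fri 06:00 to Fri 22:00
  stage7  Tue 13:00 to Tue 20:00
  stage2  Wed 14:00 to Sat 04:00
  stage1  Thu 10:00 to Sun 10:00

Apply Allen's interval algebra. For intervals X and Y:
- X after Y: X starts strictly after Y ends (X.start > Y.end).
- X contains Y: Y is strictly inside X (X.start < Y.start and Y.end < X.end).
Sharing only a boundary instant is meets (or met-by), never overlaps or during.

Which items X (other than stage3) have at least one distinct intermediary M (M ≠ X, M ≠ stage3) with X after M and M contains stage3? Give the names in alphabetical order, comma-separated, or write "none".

stage8

Target stage3 = [Thu 10:00, Thu 16:00].
Intermediaries M with M contains stage3: stage2.
Via stage2 — items with X after stage2: stage8.
Union: stage8.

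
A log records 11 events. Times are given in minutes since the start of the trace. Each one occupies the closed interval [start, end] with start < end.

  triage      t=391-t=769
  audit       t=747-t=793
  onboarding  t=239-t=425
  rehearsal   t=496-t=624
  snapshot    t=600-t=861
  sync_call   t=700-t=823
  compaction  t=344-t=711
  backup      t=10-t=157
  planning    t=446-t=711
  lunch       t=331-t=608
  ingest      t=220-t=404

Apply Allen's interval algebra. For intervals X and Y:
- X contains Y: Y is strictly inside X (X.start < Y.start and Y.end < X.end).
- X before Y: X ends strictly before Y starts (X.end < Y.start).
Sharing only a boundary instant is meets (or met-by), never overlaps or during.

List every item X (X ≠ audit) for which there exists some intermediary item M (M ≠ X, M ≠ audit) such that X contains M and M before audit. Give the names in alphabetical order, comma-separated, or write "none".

Target audit = [t=747, t=793].
Intermediaries M with M before audit: backup, compaction, ingest, lunch, onboarding, planning, rehearsal.
Via backup — items with X contains backup: none.
Via compaction — items with X contains compaction: none.
Via ingest — items with X contains ingest: none.
Via lunch — items with X contains lunch: none.
Via onboarding — items with X contains onboarding: none.
Via planning — items with X contains planning: triage.
Via rehearsal — items with X contains rehearsal: compaction, planning, triage.
Union: compaction, planning, triage.

compaction, planning, triage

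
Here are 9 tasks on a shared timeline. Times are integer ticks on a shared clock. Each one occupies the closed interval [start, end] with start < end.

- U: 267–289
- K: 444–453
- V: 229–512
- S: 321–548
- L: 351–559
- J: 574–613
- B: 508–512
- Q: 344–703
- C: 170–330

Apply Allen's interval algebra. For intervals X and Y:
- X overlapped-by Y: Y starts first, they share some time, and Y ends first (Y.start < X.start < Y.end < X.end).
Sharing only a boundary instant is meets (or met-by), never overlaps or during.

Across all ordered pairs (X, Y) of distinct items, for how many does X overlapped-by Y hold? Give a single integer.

7

Checking all 72 ordered pairs for relation 'overlapped-by'; matching pairs in alphabetical order:
(L, S): L overlapped-by S ✓
(L, V): L overlapped-by V ✓
(Q, S): Q overlapped-by S ✓
(Q, V): Q overlapped-by V ✓
(S, C): S overlapped-by C ✓
(S, V): S overlapped-by V ✓
(V, C): V overlapped-by C ✓
Count: 7.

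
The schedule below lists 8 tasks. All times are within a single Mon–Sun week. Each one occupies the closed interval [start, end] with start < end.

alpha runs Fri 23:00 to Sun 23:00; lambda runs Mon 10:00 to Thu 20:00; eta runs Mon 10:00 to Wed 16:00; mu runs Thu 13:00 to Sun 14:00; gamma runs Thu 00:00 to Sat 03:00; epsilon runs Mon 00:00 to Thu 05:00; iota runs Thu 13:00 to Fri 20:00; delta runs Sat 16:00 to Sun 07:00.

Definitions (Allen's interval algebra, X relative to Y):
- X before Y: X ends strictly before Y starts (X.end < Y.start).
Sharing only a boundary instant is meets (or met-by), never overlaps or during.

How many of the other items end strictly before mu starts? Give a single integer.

Target mu = [Thu 13:00, Sun 14:00].
alpha [Fri 23:00, Sun 23:00] → overlapped-by → no.
delta [Sat 16:00, Sun 07:00] → during → no.
epsilon [Mon 00:00, Thu 05:00] → before → counts.
eta [Mon 10:00, Wed 16:00] → before → counts.
gamma [Thu 00:00, Sat 03:00] → overlaps → no.
iota [Thu 13:00, Fri 20:00] → starts → no.
lambda [Mon 10:00, Thu 20:00] → overlaps → no.
Total: 2.

2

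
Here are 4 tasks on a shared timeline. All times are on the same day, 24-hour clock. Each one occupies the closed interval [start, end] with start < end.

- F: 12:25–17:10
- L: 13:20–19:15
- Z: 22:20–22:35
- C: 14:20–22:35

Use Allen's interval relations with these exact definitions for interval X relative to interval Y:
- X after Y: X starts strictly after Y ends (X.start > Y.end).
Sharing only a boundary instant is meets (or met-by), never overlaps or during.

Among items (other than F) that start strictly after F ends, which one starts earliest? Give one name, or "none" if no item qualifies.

Target F = [12:25, 17:10].
C [14:20, 22:35] → overlapped-by → excluded.
L [13:20, 19:15] → overlapped-by → excluded.
Z [22:20, 22:35] → after → candidate.
Among candidates, earliest start is 22:20 → Z.

Z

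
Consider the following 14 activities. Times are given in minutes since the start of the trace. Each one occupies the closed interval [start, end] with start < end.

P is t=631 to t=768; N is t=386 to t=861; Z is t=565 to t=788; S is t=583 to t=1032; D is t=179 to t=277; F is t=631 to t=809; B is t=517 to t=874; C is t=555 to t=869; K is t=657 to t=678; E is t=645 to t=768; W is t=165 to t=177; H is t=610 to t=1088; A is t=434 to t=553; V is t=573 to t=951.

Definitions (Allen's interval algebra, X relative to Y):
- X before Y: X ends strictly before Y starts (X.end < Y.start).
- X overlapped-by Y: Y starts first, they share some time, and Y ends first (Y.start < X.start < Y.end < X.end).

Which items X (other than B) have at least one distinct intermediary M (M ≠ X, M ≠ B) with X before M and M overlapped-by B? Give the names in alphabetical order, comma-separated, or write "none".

A, D, W

Target B = [t=517, t=874].
Intermediaries M with M overlapped-by B: H, S, V.
Via H — items with X before H: A, D, W.
Via S — items with X before S: A, D, W.
Via V — items with X before V: A, D, W.
Union: A, D, W.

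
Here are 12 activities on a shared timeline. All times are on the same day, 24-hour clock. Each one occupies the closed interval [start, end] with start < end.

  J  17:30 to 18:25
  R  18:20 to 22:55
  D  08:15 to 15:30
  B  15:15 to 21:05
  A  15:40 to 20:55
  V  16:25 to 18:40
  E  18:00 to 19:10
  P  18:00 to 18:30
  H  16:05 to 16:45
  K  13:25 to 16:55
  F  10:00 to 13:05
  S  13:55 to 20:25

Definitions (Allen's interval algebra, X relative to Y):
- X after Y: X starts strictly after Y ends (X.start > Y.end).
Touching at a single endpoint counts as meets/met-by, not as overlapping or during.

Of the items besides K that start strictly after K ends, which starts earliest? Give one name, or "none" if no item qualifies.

J

Target K = [13:25, 16:55].
A [15:40, 20:55] → overlapped-by → excluded.
B [15:15, 21:05] → overlapped-by → excluded.
D [08:15, 15:30] → overlaps → excluded.
E [18:00, 19:10] → after → candidate.
F [10:00, 13:05] → before → excluded.
H [16:05, 16:45] → during → excluded.
J [17:30, 18:25] → after → candidate.
P [18:00, 18:30] → after → candidate.
R [18:20, 22:55] → after → candidate.
S [13:55, 20:25] → overlapped-by → excluded.
V [16:25, 18:40] → overlapped-by → excluded.
Among candidates, earliest start is 17:30 → J.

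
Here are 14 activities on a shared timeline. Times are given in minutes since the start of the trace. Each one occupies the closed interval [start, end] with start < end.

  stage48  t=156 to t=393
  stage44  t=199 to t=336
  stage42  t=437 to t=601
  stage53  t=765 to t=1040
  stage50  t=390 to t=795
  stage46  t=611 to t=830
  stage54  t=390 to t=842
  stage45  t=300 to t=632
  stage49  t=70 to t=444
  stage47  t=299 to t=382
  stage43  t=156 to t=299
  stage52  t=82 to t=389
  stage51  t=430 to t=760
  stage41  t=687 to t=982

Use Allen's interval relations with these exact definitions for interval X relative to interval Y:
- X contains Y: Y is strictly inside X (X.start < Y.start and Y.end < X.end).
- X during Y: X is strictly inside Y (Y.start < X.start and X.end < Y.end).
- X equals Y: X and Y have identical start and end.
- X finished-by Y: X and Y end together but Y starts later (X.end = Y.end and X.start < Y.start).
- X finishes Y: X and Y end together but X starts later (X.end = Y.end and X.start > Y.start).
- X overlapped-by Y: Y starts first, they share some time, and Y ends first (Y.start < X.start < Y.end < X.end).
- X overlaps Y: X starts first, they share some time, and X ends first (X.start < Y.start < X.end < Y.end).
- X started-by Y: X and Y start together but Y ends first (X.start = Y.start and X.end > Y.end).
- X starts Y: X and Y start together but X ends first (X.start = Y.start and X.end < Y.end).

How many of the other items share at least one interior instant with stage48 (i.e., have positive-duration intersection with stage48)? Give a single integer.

8

Target stage48 = [t=156, t=393].
stage41 [t=687, t=982] → after → no.
stage42 [t=437, t=601] → after → no.
stage43 [t=156, t=299] → starts → counts.
stage44 [t=199, t=336] → during → counts.
stage45 [t=300, t=632] → overlapped-by → counts.
stage46 [t=611, t=830] → after → no.
stage47 [t=299, t=382] → during → counts.
stage49 [t=70, t=444] → contains → counts.
stage50 [t=390, t=795] → overlapped-by → counts.
stage51 [t=430, t=760] → after → no.
stage52 [t=82, t=389] → overlaps → counts.
stage53 [t=765, t=1040] → after → no.
stage54 [t=390, t=842] → overlapped-by → counts.
Total: 8.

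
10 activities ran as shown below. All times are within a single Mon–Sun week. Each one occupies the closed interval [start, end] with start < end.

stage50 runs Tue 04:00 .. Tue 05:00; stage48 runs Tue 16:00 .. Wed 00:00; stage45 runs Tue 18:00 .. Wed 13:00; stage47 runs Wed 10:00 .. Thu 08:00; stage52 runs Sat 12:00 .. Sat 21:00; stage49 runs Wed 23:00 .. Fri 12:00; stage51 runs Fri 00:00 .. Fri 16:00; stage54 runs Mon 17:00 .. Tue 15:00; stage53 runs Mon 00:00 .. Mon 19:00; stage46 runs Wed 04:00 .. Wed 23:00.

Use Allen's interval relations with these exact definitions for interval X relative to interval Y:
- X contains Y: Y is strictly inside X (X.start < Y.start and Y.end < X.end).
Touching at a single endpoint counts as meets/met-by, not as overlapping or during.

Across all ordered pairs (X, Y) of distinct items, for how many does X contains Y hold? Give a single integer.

Checking all 90 ordered pairs for relation 'contains'; matching pairs in alphabetical order:
(stage54, stage50): stage54 contains stage50 ✓
Count: 1.

1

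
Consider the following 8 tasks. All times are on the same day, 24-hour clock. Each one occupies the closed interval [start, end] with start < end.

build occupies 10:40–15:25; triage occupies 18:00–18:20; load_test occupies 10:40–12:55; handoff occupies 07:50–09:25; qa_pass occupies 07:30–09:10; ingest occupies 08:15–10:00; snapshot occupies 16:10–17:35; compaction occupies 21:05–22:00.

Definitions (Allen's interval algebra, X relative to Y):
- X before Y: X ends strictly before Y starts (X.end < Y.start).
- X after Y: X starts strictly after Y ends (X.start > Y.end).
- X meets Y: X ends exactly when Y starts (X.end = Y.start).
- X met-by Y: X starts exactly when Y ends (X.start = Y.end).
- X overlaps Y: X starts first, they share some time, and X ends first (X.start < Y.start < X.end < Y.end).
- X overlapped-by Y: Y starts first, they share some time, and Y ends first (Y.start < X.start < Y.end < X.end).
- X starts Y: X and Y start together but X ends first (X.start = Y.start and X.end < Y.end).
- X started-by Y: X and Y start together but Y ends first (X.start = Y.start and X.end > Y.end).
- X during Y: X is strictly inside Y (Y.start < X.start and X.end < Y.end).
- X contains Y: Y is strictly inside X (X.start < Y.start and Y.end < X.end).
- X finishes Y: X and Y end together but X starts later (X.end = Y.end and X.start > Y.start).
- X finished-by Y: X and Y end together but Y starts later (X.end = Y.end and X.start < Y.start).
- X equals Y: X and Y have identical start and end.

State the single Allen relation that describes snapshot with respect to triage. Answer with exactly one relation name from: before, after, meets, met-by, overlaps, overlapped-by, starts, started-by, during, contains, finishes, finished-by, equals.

before

snapshot = [16:10, 17:35]; triage = [18:00, 18:20].
Compare endpoints: snapshot.start < triage.start, snapshot.start < triage.end, snapshot.end < triage.start, snapshot.end < triage.end.
That pattern is 'before'.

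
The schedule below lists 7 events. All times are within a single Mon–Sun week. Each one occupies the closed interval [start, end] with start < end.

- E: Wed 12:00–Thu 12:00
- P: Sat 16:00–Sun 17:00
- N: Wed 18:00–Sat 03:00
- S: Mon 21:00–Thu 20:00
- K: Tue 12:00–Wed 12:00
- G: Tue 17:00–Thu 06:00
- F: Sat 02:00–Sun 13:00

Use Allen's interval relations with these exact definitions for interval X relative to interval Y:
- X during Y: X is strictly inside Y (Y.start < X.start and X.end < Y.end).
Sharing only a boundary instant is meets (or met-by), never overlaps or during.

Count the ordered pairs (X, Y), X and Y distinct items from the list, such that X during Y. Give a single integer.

Checking all 42 ordered pairs for relation 'during'; matching pairs in alphabetical order:
(E, S): E during S ✓
(G, S): G during S ✓
(K, S): K during S ✓
Count: 3.

3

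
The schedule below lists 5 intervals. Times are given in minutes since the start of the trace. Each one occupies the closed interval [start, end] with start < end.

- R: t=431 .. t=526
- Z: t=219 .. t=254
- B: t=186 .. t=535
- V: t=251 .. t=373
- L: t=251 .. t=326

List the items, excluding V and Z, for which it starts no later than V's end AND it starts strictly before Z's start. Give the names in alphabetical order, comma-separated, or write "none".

B

Conditions: its start is no later than V's end (X.start <= t=373) AND its start is strictly before Z's start (X.start < t=219).
B: start t=186 <= t=373? ✓; start t=186 < t=219? ✓ → yes.
L: start t=251 <= t=373? ✓; start t=251 < t=219? ✗ → no.
R: start t=431 <= t=373? ✗; start t=431 < t=219? ✗ → no.
Result: B.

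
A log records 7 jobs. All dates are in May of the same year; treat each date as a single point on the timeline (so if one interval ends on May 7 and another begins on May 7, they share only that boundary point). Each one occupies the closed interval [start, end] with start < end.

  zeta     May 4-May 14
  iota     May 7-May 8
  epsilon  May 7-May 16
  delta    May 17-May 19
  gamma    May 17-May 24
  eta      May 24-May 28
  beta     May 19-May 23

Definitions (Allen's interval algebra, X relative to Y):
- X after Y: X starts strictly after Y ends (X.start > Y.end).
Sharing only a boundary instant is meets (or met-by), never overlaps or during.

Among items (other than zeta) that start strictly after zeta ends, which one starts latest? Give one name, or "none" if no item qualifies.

eta

Target zeta = [May 4, May 14].
beta [May 19, May 23] → after → candidate.
delta [May 17, May 19] → after → candidate.
epsilon [May 7, May 16] → overlapped-by → excluded.
eta [May 24, May 28] → after → candidate.
gamma [May 17, May 24] → after → candidate.
iota [May 7, May 8] → during → excluded.
Among candidates, latest start is May 24 → eta.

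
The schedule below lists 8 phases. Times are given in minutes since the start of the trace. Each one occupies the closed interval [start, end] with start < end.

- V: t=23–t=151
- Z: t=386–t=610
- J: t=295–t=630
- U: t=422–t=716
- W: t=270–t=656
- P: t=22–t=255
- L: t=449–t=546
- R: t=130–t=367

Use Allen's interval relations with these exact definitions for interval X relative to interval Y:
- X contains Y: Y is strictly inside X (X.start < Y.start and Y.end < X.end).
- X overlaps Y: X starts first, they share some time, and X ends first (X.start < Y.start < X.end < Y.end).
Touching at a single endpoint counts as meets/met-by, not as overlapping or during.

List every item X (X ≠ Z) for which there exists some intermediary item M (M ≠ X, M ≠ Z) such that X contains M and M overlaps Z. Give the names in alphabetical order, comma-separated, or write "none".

none

Target Z = [t=386, t=610].
Intermediaries M with M overlaps Z: none.
Union: none.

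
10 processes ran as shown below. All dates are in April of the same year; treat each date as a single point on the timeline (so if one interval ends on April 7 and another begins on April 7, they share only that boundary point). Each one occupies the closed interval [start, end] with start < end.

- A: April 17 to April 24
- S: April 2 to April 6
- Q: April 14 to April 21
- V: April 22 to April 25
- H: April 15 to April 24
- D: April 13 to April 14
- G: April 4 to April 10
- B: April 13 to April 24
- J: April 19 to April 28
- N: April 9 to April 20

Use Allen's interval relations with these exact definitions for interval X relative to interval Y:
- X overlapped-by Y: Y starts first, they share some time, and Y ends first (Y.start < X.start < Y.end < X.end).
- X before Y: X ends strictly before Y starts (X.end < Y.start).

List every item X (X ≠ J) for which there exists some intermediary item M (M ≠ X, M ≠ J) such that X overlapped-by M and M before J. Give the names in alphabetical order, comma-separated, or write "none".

Target J = [April 19, April 28].
Intermediaries M with M before J: D, G, S.
Via D — items with X overlapped-by D: none.
Via G — items with X overlapped-by G: N.
Via S — items with X overlapped-by S: G.
Union: G, N.

G, N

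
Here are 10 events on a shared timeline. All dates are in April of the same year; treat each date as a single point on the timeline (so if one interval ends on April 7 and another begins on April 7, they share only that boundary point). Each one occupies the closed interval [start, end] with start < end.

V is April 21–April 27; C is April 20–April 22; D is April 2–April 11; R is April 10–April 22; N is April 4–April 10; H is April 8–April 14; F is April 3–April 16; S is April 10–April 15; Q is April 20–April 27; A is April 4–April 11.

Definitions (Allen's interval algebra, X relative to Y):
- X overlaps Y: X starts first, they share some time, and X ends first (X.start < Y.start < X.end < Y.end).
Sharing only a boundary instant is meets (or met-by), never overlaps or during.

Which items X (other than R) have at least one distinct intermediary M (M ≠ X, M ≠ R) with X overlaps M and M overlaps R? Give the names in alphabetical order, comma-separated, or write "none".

Target R = [April 10, April 22].
Intermediaries M with M overlaps R: A, D, F, H.
Via A — items with X overlaps A: none.
Via D — items with X overlaps D: none.
Via F — items with X overlaps F: D.
Via H — items with X overlaps H: A, D, N.
Union: A, D, N.

A, D, N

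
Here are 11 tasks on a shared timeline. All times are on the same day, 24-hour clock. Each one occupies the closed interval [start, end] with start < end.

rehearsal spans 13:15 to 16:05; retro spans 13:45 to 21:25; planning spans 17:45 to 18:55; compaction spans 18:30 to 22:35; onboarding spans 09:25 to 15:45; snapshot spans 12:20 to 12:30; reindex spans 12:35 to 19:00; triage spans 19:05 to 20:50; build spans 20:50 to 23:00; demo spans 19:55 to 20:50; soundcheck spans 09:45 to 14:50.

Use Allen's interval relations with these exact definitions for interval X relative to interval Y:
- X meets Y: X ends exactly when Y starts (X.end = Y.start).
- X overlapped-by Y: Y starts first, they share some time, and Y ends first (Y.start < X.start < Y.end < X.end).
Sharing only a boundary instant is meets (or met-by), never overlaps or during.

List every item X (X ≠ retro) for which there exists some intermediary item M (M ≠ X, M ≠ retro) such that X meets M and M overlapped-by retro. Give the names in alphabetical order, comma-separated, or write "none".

demo, triage

Target retro = [13:45, 21:25].
Intermediaries M with M overlapped-by retro: build, compaction.
Via build — items with X meets build: demo, triage.
Via compaction — items with X meets compaction: none.
Union: demo, triage.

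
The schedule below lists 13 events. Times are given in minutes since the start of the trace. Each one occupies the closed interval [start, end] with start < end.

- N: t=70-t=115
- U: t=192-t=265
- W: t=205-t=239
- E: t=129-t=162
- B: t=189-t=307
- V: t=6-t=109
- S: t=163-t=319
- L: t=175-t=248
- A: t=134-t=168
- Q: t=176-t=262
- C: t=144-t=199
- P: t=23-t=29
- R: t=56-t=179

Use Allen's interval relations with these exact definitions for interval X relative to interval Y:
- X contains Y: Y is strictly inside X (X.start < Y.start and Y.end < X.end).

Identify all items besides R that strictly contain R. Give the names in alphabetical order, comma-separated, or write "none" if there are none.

Target R = [t=56, t=179].
A [t=134, t=168] → during → no.
B [t=189, t=307] → after → no.
C [t=144, t=199] → overlapped-by → no.
E [t=129, t=162] → during → no.
L [t=175, t=248] → overlapped-by → no.
N [t=70, t=115] → during → no.
P [t=23, t=29] → before → no.
Q [t=176, t=262] → overlapped-by → no.
S [t=163, t=319] → overlapped-by → no.
U [t=192, t=265] → after → no.
V [t=6, t=109] → overlaps → no.
W [t=205, t=239] → after → no.
Result: none.

none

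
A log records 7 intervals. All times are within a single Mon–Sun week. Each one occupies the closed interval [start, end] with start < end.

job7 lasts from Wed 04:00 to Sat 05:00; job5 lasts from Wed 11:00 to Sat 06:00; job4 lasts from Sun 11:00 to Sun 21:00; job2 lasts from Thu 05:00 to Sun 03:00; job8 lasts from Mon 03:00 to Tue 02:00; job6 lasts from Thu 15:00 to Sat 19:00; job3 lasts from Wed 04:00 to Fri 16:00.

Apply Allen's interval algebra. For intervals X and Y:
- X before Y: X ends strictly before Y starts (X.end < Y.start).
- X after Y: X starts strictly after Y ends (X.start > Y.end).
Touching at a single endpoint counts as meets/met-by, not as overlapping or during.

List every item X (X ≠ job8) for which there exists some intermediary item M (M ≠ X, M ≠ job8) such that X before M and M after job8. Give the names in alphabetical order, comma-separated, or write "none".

job2, job3, job5, job6, job7

Target job8 = [Mon 03:00, Tue 02:00].
Intermediaries M with M after job8: job2, job3, job4, job5, job6, job7.
Via job2 — items with X before job2: none.
Via job3 — items with X before job3: none.
Via job4 — items with X before job4: job2, job3, job5, job6, job7.
Via job5 — items with X before job5: none.
Via job6 — items with X before job6: none.
Via job7 — items with X before job7: none.
Union: job2, job3, job5, job6, job7.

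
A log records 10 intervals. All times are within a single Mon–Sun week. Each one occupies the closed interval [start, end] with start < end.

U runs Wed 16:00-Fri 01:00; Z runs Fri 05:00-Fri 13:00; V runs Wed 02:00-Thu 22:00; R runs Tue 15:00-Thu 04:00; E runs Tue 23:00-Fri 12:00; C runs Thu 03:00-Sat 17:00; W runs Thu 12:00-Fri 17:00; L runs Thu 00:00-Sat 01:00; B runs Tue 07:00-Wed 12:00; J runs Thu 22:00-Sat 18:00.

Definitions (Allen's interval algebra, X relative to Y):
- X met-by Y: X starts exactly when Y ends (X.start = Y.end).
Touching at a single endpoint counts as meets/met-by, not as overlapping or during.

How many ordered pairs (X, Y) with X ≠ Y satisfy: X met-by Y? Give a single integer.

Checking all 90 ordered pairs for relation 'met-by'; matching pairs in alphabetical order:
(J, V): J met-by V ✓
Count: 1.

1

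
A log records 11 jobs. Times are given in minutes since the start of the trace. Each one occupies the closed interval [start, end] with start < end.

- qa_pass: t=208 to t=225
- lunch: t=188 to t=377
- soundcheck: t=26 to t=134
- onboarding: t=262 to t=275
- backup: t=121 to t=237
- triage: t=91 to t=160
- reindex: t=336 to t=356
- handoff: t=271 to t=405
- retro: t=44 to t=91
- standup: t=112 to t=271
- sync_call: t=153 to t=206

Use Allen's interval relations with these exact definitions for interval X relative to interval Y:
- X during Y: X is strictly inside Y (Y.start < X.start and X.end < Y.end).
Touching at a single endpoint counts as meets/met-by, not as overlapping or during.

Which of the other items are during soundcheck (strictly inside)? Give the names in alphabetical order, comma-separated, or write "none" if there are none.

retro

Target soundcheck = [t=26, t=134].
backup [t=121, t=237] → overlapped-by → no.
handoff [t=271, t=405] → after → no.
lunch [t=188, t=377] → after → no.
onboarding [t=262, t=275] → after → no.
qa_pass [t=208, t=225] → after → no.
reindex [t=336, t=356] → after → no.
retro [t=44, t=91] → during → yes.
standup [t=112, t=271] → overlapped-by → no.
sync_call [t=153, t=206] → after → no.
triage [t=91, t=160] → overlapped-by → no.
Result: retro.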